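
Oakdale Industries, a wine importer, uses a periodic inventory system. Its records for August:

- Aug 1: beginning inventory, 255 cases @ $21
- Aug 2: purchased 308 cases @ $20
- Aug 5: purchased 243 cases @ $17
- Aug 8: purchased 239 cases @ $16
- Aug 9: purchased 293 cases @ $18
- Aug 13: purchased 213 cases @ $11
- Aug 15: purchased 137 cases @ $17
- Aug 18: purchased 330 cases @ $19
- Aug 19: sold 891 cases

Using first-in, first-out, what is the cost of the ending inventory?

Ending inventory = $18,680

Aug 19, 891 sold [FIFO — oldest first]: 255 @ $21 + 308 @ $20 + 243 @ $17 + 85 @ $16 = $17,006
Ending inventory: 154 @ $16 + 293 @ $18 + 213 @ $11 + 137 @ $17 + 330 @ $19 = $18,680
Check: goods available $35,686 = COGS $17,006 + ending $18,680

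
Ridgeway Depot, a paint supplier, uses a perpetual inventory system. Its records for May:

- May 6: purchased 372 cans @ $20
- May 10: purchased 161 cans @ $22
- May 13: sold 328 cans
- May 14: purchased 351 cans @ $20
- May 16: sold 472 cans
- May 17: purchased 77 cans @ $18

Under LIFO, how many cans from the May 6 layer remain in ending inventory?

May 13, 328 sold [LIFO — newest first]: 161 @ $22 + 167 @ $20 = $6,882
May 16, 472 sold [LIFO — newest first]: 351 @ $20 + 121 @ $20 = $9,440
Total COGS = $6,882 + $9,440 = $16,322
Ending inventory: 84 @ $20 + 77 @ $18 = $3,066

84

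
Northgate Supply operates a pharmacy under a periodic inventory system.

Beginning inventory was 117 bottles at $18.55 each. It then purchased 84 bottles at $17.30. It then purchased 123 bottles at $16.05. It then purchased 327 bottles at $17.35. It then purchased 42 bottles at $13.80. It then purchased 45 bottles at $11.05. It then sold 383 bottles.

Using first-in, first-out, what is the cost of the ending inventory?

Sale 1 (383) [FIFO — oldest first]: 117 @ $18.55 + 84 @ $17.30 + 123 @ $16.05 + 59 @ $17.35 = $6,621.35
Ending inventory: 268 @ $17.35 + 42 @ $13.80 + 45 @ $11.05 = $5,726.65

Ending inventory = $5,726.65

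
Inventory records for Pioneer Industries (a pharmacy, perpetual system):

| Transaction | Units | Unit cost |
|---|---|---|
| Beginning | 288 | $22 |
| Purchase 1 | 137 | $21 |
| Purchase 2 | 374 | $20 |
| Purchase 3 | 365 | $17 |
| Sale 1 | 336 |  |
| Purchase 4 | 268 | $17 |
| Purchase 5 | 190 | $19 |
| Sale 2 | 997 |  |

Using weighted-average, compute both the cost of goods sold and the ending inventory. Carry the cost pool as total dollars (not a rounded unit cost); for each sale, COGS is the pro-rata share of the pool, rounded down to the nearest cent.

COGS = $25,568.44; ending inventory = $5,495.56

After Beginning: 288 on hand, pool $6,336.00 (≈ $22.0000 each)
After Purchase 1: 425 on hand, pool $9,213.00 (≈ $21.6776 each)
After Purchase 2: 799 on hand, pool $16,693.00 (≈ $20.8924 each)
After Purchase 3: 1164 on hand, pool $22,898.00 (≈ $19.6718 each)
Sale 1, sell 336: 336/1164 × $22,898.00 → $6,609.73
After Purchase 4: 1096 on hand, pool $20,844.27 (≈ $19.0185 each)
After Purchase 5: 1286 on hand, pool $24,454.27 (≈ $19.0158 each)
Sale 2, sell 997: 997/1286 × $24,454.27 → $18,958.71
Total COGS = $6,609.73 + $18,958.71 = $25,568.44
Ending inventory (cost pool remaining) = $5,495.56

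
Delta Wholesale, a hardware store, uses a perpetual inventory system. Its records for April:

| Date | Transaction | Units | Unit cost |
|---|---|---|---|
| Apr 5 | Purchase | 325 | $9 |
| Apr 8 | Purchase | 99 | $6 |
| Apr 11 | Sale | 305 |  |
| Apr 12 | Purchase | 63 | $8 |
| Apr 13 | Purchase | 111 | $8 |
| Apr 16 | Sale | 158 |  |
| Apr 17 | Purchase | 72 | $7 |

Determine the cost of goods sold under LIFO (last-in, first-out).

COGS = $3,712

Apr 11, 305 sold [LIFO — newest first]: 99 @ $6 + 206 @ $9 = $2,448
Apr 16, 158 sold [LIFO — newest first]: 111 @ $8 + 47 @ $8 = $1,264
Total COGS = $2,448 + $1,264 = $3,712
Ending inventory: 119 @ $9 + 16 @ $8 + 72 @ $7 = $1,703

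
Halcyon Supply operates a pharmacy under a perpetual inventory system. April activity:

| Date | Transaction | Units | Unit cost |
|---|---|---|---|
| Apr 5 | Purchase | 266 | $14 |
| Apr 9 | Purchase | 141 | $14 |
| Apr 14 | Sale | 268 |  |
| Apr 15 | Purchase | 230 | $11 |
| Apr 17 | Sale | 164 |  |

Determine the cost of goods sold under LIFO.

Apr 14, 268 sold [LIFO — newest first]: 141 @ $14 + 127 @ $14 = $3,752
Apr 17, 164 sold [LIFO — newest first]: 164 @ $11 = $1,804
Total COGS = $3,752 + $1,804 = $5,556
Ending inventory: 139 @ $14 + 66 @ $11 = $2,672

COGS = $5,556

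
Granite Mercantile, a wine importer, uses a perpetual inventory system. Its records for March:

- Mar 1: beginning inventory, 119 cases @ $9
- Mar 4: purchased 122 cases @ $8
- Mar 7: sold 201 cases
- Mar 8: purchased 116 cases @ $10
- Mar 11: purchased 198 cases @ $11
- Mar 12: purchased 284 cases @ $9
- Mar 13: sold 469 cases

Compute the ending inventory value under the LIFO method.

Ending inventory = $1,663

Mar 7, 201 sold [LIFO — newest first]: 122 @ $8 + 79 @ $9 = $1,687
Mar 13, 469 sold [LIFO — newest first]: 284 @ $9 + 185 @ $11 = $4,591
Total COGS = $1,687 + $4,591 = $6,278
Ending inventory: 40 @ $9 + 116 @ $10 + 13 @ $11 = $1,663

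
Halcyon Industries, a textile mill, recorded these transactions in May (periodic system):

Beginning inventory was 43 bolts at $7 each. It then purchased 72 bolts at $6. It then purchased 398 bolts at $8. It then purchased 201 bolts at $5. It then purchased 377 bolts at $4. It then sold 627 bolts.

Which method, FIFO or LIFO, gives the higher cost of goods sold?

FIFO COGS: 43 @ $7 + 72 @ $6 + 398 @ $8 + 114 @ $5 = $4,487
LIFO COGS: 377 @ $4 + 201 @ $5 + 49 @ $8 = $2,905

FIFO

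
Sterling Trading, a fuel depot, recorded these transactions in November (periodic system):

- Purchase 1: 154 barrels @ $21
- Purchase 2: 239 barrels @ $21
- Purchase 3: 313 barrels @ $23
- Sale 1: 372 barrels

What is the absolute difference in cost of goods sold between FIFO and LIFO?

FIFO COGS: 154 @ $21 + 218 @ $21 = $7,812
LIFO COGS: 313 @ $23 + 59 @ $21 = $8,438
Difference = |$7,812 − $8,438| = $626

$626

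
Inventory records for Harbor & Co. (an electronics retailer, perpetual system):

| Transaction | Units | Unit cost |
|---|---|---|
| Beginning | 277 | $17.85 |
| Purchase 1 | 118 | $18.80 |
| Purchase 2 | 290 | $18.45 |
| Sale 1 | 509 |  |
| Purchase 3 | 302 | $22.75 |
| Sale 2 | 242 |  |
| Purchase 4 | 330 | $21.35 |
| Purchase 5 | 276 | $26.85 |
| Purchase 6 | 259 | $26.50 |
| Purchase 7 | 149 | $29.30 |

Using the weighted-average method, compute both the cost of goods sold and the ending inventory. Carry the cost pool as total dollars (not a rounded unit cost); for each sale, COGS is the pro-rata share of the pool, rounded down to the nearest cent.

COGS = $14,404.34; ending inventory = $30,664.81

After Beginning: 277 on hand, pool $4,944.45 (≈ $17.8500 each)
After Purchase 1: 395 on hand, pool $7,162.85 (≈ $18.1338 each)
After Purchase 2: 685 on hand, pool $12,513.35 (≈ $18.2677 each)
Sale 1, sell 509: 509/685 × $12,513.35 → $9,298.24
After Purchase 3: 478 on hand, pool $10,085.61 (≈ $21.0996 each)
Sale 2, sell 242: 242/478 × $10,085.61 → $5,106.10
After Purchase 4: 566 on hand, pool $12,025.01 (≈ $21.2456 each)
After Purchase 5: 842 on hand, pool $19,435.61 (≈ $23.0827 each)
After Purchase 6: 1101 on hand, pool $26,299.11 (≈ $23.8866 each)
After Purchase 7: 1250 on hand, pool $30,664.81 (≈ $24.5318 each)
Total COGS = $9,298.24 + $5,106.10 = $14,404.34
Ending inventory (cost pool remaining) = $30,664.81
Check: goods available $45,069.15 = COGS $14,404.34 + ending $30,664.81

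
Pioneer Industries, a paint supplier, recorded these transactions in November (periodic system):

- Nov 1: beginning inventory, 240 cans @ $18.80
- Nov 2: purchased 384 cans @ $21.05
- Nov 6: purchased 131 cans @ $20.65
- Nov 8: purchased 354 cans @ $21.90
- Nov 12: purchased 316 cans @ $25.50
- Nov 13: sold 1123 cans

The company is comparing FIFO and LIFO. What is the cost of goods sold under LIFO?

FIFO COGS: 240 @ $18.80 + 384 @ $21.05 + 131 @ $20.65 + 354 @ $21.90 + 14 @ $25.50 = $23,409.95
LIFO COGS: 316 @ $25.50 + 354 @ $21.90 + 131 @ $20.65 + 322 @ $21.05 = $25,293.85

COGS = $25,293.85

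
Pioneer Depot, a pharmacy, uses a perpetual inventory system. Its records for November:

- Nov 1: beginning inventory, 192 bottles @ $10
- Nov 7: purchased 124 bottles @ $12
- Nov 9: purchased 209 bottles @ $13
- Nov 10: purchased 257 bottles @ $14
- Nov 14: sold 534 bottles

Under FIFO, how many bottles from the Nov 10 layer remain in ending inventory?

248

Nov 14, 534 sold [FIFO — oldest first]: 192 @ $10 + 124 @ $12 + 209 @ $13 + 9 @ $14 = $6,251
Ending inventory: 248 @ $14 = $3,472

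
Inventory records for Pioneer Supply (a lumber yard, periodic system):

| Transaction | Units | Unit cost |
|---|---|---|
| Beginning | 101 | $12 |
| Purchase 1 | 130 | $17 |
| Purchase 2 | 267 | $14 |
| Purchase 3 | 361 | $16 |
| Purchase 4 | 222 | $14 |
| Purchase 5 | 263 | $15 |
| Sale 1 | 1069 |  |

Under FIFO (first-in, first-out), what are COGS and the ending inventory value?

COGS = $15,876; ending inventory = $4,113

Sale 1 (1069) [FIFO — oldest first]: 101 @ $12 + 130 @ $17 + 267 @ $14 + 361 @ $16 + 210 @ $14 = $15,876
Ending inventory: 12 @ $14 + 263 @ $15 = $4,113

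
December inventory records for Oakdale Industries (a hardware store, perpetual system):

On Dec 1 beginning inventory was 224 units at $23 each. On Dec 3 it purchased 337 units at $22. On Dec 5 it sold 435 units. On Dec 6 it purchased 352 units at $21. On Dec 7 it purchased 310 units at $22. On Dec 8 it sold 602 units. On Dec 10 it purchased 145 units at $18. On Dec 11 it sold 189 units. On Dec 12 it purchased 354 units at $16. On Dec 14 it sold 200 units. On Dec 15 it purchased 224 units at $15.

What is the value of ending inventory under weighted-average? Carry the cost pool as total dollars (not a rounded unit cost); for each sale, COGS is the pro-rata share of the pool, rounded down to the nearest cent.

Ending inventory = $8,437.74

After Dec 1: 224 on hand, pool $5,152.00 (≈ $23.0000 each)
After Dec 3: 561 on hand, pool $12,566.00 (≈ $22.3993 each)
Dec 5, sell 435: 435/561 × $12,566.00 → $9,743.68
After Dec 6: 478 on hand, pool $10,214.32 (≈ $21.3689 each)
After Dec 7: 788 on hand, pool $17,034.32 (≈ $21.6172 each)
Dec 8, sell 602: 602/788 × $17,034.32 → $13,013.52
After Dec 10: 331 on hand, pool $6,630.80 (≈ $20.0326 each)
Dec 11, sell 189: 189/331 × $6,630.80 → $3,786.16
After Dec 12: 496 on hand, pool $8,508.64 (≈ $17.1545 each)
Dec 14, sell 200: 200/496 × $8,508.64 → $3,430.90
After Dec 15: 520 on hand, pool $8,437.74 (≈ $16.2264 each)
Total COGS = $9,743.68 + $13,013.52 + $3,786.16 + $3,430.90 = $29,974.26
Ending inventory (cost pool remaining) = $8,437.74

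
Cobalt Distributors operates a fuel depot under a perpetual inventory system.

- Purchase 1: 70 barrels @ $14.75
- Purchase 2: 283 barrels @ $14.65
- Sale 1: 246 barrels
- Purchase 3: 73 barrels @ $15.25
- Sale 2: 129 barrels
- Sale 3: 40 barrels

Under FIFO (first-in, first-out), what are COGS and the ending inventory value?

Sale 1 (246) [FIFO — oldest first]: 70 @ $14.75 + 176 @ $14.65 = $3,610.90
Sale 2 (129) [FIFO — oldest first]: 107 @ $14.65 + 22 @ $15.25 = $1,903.05
Sale 3 (40) [FIFO — oldest first]: 40 @ $15.25 = $610.00
Total COGS = $3,610.90 + $1,903.05 + $610.00 = $6,123.95
Ending inventory: 11 @ $15.25 = $167.75
Check: goods available $6,291.70 = COGS $6,123.95 + ending $167.75

COGS = $6,123.95; ending inventory = $167.75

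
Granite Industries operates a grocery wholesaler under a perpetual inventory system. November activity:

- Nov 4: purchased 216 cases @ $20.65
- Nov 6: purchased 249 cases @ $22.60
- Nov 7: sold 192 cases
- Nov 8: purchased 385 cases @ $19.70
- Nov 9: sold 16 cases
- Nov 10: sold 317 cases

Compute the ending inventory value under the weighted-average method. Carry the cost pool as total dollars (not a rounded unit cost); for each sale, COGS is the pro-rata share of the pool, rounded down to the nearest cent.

After Nov 4: 216 on hand, pool $4,460.40 (≈ $20.6500 each)
After Nov 6: 465 on hand, pool $10,087.80 (≈ $21.6942 each)
Nov 7, sell 192: 192/465 × $10,087.80 → $4,165.28
After Nov 8: 658 on hand, pool $13,507.02 (≈ $20.5274 each)
Nov 9, sell 16: 16/658 × $13,507.02 → $328.43
Nov 10, sell 317: 317/642 × $13,178.59 → $6,507.18
Total COGS = $4,165.28 + $328.43 + $6,507.18 = $11,000.89
Ending inventory (cost pool remaining) = $6,671.41

Ending inventory = $6,671.41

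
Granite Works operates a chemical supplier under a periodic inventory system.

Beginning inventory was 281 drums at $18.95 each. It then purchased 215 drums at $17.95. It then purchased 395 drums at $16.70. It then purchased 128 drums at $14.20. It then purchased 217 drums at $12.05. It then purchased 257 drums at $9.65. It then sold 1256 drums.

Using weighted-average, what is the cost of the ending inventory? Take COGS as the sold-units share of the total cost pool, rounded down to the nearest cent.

Ending inventory = $3,602.34

Sale 1, sell 1256: 1256/1493 × $22,693.20 → $19,090.86
Ending inventory (cost pool remaining) = $3,602.34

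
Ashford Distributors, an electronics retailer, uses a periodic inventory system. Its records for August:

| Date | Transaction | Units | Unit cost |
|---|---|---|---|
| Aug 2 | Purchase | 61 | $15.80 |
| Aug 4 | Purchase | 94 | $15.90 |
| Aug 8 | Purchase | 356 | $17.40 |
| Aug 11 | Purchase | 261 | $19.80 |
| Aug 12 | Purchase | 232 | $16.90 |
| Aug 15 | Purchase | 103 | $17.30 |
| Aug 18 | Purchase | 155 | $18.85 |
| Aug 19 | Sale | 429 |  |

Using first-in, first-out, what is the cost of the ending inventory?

Aug 19, 429 sold [FIFO — oldest first]: 61 @ $15.80 + 94 @ $15.90 + 274 @ $17.40 = $7,226.00
Ending inventory: 82 @ $17.40 + 261 @ $19.80 + 232 @ $16.90 + 103 @ $17.30 + 155 @ $18.85 = $15,219.05

Ending inventory = $15,219.05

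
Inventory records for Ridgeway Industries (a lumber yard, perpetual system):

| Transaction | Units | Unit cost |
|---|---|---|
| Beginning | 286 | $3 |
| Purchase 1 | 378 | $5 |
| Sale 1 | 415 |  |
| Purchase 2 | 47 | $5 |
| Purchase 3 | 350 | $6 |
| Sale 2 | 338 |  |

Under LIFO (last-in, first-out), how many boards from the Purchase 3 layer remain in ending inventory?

Sale 1 (415) [LIFO — newest first]: 378 @ $5 + 37 @ $3 = $2,001
Sale 2 (338) [LIFO — newest first]: 338 @ $6 = $2,028
Total COGS = $2,001 + $2,028 = $4,029
Ending inventory: 249 @ $3 + 47 @ $5 + 12 @ $6 = $1,054

12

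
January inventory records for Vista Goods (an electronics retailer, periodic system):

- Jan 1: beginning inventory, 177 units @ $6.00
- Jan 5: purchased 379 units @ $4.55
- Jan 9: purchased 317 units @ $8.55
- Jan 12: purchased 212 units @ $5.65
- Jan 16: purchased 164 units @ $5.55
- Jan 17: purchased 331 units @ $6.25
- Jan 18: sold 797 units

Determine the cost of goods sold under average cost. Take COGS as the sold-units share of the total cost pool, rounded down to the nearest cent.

Jan 18, sell 797: 797/1580 × $9,673.55 → $4,879.63
Ending inventory (cost pool remaining) = $4,793.92

COGS = $4,879.63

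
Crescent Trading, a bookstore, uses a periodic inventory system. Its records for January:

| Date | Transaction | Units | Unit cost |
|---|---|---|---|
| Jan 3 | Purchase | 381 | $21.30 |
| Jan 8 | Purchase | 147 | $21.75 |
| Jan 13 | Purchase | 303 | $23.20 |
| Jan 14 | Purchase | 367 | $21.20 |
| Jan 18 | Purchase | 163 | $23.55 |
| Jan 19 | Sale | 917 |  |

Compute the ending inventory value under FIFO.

Ending inventory = $9,795.85

Jan 19, 917 sold [FIFO — oldest first]: 381 @ $21.30 + 147 @ $21.75 + 303 @ $23.20 + 86 @ $21.20 = $20,165.35
Ending inventory: 281 @ $21.20 + 163 @ $23.55 = $9,795.85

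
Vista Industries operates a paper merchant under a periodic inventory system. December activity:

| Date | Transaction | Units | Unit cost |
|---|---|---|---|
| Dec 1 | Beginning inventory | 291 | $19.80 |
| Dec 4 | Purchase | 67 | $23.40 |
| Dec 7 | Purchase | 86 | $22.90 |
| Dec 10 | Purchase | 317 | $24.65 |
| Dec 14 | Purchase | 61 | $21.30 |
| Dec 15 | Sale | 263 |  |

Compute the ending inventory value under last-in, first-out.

Ending inventory = $12,133.75

Dec 15, 263 sold [LIFO — newest first]: 61 @ $21.30 + 202 @ $24.65 = $6,278.60
Ending inventory: 291 @ $19.80 + 67 @ $23.40 + 86 @ $22.90 + 115 @ $24.65 = $12,133.75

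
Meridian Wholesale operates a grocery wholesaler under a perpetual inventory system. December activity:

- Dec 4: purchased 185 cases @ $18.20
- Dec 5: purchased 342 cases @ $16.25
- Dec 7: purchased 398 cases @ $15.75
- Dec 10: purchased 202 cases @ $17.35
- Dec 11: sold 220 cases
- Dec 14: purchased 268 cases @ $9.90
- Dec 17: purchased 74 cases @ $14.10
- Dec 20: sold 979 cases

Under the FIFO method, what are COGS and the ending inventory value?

Dec 11, 220 sold [FIFO — oldest first]: 185 @ $18.20 + 35 @ $16.25 = $3,935.75
Dec 20, 979 sold [FIFO — oldest first]: 307 @ $16.25 + 398 @ $15.75 + 202 @ $17.35 + 72 @ $9.90 = $15,474.75
Total COGS = $3,935.75 + $15,474.75 = $19,410.50
Ending inventory: 196 @ $9.90 + 74 @ $14.10 = $2,983.80

COGS = $19,410.50; ending inventory = $2,983.80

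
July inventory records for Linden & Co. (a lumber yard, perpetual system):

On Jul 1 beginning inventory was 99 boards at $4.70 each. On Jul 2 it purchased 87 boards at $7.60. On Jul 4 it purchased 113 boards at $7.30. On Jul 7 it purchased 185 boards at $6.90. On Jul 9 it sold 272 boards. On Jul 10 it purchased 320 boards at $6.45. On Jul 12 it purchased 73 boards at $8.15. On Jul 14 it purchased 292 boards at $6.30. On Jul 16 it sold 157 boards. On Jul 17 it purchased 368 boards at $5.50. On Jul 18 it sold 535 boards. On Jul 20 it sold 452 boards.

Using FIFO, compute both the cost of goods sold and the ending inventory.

COGS = $9,084.95; ending inventory = $665.50

Jul 9, 272 sold [FIFO — oldest first]: 99 @ $4.70 + 87 @ $7.60 + 86 @ $7.30 = $1,754.30
Jul 16, 157 sold [FIFO — oldest first]: 27 @ $7.30 + 130 @ $6.90 = $1,094.10
Jul 18, 535 sold [FIFO — oldest first]: 55 @ $6.90 + 320 @ $6.45 + 73 @ $8.15 + 87 @ $6.30 = $3,586.55
Jul 20, 452 sold [FIFO — oldest first]: 205 @ $6.30 + 247 @ $5.50 = $2,650.00
Total COGS = $1,754.30 + $1,094.10 + $3,586.55 + $2,650.00 = $9,084.95
Ending inventory: 121 @ $5.50 = $665.50
Check: goods available $9,750.45 = COGS $9,084.95 + ending $665.50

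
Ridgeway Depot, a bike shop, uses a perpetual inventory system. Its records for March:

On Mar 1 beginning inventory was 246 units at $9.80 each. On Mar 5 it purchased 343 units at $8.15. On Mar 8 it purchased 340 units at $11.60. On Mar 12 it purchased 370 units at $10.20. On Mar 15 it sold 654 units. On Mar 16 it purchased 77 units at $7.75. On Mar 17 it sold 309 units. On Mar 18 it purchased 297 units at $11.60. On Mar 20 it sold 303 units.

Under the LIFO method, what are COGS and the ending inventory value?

Mar 15, 654 sold [LIFO — newest first]: 370 @ $10.20 + 284 @ $11.60 = $7,068.40
Mar 17, 309 sold [LIFO — newest first]: 77 @ $7.75 + 56 @ $11.60 + 176 @ $8.15 = $2,680.75
Mar 20, 303 sold [LIFO — newest first]: 297 @ $11.60 + 6 @ $8.15 = $3,494.10
Total COGS = $7,068.40 + $2,680.75 + $3,494.10 = $13,243.25
Ending inventory: 246 @ $9.80 + 161 @ $8.15 = $3,722.95

COGS = $13,243.25; ending inventory = $3,722.95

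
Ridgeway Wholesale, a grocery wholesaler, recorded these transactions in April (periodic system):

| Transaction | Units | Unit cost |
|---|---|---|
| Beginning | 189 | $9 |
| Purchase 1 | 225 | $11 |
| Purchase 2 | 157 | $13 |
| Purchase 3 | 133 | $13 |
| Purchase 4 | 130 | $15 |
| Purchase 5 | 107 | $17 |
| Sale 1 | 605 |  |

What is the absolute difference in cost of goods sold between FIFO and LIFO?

$1,738

FIFO COGS: 189 @ $9 + 225 @ $11 + 157 @ $13 + 34 @ $13 = $6,659
LIFO COGS: 107 @ $17 + 130 @ $15 + 133 @ $13 + 157 @ $13 + 78 @ $11 = $8,397
Difference = |$6,659 − $8,397| = $1,738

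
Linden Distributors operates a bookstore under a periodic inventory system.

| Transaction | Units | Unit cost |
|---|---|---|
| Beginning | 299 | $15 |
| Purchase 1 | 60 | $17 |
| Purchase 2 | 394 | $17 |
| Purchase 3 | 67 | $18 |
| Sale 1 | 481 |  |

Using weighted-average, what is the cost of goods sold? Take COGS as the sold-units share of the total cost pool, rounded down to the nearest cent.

Sale 1, sell 481: 481/820 × $13,409.00 → $7,865.52
Ending inventory (cost pool remaining) = $5,543.48
Check: goods available $13,409.00 = COGS $7,865.52 + ending $5,543.48

COGS = $7,865.52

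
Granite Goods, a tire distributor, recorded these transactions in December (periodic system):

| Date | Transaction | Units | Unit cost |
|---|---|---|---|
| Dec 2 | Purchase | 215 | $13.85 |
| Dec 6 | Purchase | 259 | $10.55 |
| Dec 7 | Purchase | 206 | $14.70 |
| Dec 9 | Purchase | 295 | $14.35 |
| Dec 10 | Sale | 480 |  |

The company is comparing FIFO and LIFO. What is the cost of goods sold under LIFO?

FIFO COGS: 215 @ $13.85 + 259 @ $10.55 + 6 @ $14.70 = $5,798.40
LIFO COGS: 295 @ $14.35 + 185 @ $14.70 = $6,952.75

COGS = $6,952.75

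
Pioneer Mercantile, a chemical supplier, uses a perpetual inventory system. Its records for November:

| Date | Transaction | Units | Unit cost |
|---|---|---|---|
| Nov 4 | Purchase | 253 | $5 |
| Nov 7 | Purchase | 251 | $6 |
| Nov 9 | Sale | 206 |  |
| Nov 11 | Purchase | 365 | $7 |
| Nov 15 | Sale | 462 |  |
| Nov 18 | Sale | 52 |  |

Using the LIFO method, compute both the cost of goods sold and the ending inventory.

Nov 9, 206 sold [LIFO — newest first]: 206 @ $6 = $1,236
Nov 15, 462 sold [LIFO — newest first]: 365 @ $7 + 45 @ $6 + 52 @ $5 = $3,085
Nov 18, 52 sold [LIFO — newest first]: 52 @ $5 = $260
Total COGS = $1,236 + $3,085 + $260 = $4,581
Ending inventory: 149 @ $5 = $745
Check: goods available $5,326 = COGS $4,581 + ending $745

COGS = $4,581; ending inventory = $745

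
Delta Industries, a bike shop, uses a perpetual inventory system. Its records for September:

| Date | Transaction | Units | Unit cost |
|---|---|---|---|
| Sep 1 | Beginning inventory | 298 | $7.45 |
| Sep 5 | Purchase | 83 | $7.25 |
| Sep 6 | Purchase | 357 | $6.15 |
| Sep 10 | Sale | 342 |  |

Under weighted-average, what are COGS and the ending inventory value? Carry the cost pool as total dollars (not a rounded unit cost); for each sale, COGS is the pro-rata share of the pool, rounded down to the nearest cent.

After Sep 1: 298 on hand, pool $2,220.10 (≈ $7.4500 each)
After Sep 5: 381 on hand, pool $2,821.85 (≈ $7.4064 each)
After Sep 6: 738 on hand, pool $5,017.40 (≈ $6.7986 each)
Sep 10, sell 342: 342/738 × $5,017.40 → $2,325.13
Ending inventory (cost pool remaining) = $2,692.27

COGS = $2,325.13; ending inventory = $2,692.27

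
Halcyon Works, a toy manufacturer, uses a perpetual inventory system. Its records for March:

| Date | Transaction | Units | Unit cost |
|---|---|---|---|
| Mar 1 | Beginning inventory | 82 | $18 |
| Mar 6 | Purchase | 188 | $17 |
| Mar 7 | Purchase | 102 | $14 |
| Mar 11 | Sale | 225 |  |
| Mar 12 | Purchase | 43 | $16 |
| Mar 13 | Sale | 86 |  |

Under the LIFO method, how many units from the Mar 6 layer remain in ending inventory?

22

Mar 11, 225 sold [LIFO — newest first]: 102 @ $14 + 123 @ $17 = $3,519
Mar 13, 86 sold [LIFO — newest first]: 43 @ $16 + 43 @ $17 = $1,419
Total COGS = $3,519 + $1,419 = $4,938
Ending inventory: 82 @ $18 + 22 @ $17 = $1,850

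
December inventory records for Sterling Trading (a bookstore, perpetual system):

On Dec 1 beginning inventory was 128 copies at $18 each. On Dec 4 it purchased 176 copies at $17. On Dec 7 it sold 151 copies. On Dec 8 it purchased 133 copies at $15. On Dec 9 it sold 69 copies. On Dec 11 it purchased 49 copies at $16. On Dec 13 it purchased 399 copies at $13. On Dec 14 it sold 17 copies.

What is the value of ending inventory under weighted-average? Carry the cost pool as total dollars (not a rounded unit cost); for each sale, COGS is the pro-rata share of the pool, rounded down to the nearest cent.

After Dec 1: 128 on hand, pool $2,304.00 (≈ $18.0000 each)
After Dec 4: 304 on hand, pool $5,296.00 (≈ $17.4211 each)
Dec 7, sell 151: 151/304 × $5,296.00 → $2,630.57
After Dec 8: 286 on hand, pool $4,660.43 (≈ $16.2952 each)
Dec 9, sell 69: 69/286 × $4,660.43 → $1,124.36
After Dec 11: 266 on hand, pool $4,320.07 (≈ $16.2409 each)
After Dec 13: 665 on hand, pool $9,507.07 (≈ $14.2963 each)
Dec 14, sell 17: 17/665 × $9,507.07 → $243.03
Total COGS = $2,630.57 + $1,124.36 + $243.03 = $3,997.96
Ending inventory (cost pool remaining) = $9,264.04

Ending inventory = $9,264.04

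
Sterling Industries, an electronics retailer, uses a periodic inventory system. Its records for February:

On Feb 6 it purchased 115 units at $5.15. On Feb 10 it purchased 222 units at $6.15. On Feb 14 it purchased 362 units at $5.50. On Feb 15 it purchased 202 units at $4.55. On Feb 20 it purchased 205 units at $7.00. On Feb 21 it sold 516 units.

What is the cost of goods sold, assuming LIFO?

Feb 21, 516 sold [LIFO — newest first]: 205 @ $7.00 + 202 @ $4.55 + 109 @ $5.50 = $2,953.60
Ending inventory: 115 @ $5.15 + 222 @ $6.15 + 253 @ $5.50 = $3,349.05
Check: goods available $6,302.65 = COGS $2,953.60 + ending $3,349.05

COGS = $2,953.60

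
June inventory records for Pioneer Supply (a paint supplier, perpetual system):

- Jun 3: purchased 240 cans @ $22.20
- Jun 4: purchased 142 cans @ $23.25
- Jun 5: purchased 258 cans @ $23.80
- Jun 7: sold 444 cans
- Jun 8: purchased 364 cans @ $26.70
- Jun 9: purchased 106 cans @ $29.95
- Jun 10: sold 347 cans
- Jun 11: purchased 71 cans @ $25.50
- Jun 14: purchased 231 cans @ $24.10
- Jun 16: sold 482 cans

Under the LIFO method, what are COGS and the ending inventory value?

COGS = $31,955.20; ending inventory = $3,085.80

Jun 7, 444 sold [LIFO — newest first]: 258 @ $23.80 + 142 @ $23.25 + 44 @ $22.20 = $10,418.70
Jun 10, 347 sold [LIFO — newest first]: 106 @ $29.95 + 241 @ $26.70 = $9,609.40
Jun 16, 482 sold [LIFO — newest first]: 231 @ $24.10 + 71 @ $25.50 + 123 @ $26.70 + 57 @ $22.20 = $11,927.10
Total COGS = $10,418.70 + $9,609.40 + $11,927.10 = $31,955.20
Ending inventory: 139 @ $22.20 = $3,085.80
Check: goods available $35,041.00 = COGS $31,955.20 + ending $3,085.80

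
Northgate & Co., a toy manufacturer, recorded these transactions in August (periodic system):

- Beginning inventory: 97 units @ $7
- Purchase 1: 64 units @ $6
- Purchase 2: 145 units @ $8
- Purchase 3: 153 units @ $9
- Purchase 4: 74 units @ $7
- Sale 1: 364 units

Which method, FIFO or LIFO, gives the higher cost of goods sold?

LIFO

FIFO COGS: 97 @ $7 + 64 @ $6 + 145 @ $8 + 58 @ $9 = $2,745
LIFO COGS: 74 @ $7 + 153 @ $9 + 137 @ $8 = $2,991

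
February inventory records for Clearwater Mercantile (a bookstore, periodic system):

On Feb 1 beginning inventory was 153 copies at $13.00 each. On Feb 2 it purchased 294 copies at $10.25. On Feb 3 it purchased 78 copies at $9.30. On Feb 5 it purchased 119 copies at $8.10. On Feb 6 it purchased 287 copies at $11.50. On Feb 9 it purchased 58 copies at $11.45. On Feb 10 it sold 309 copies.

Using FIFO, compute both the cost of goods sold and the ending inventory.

COGS = $3,588.00; ending inventory = $7,068.40

Feb 10, 309 sold [FIFO — oldest first]: 153 @ $13.00 + 156 @ $10.25 = $3,588.00
Ending inventory: 138 @ $10.25 + 78 @ $9.30 + 119 @ $8.10 + 287 @ $11.50 + 58 @ $11.45 = $7,068.40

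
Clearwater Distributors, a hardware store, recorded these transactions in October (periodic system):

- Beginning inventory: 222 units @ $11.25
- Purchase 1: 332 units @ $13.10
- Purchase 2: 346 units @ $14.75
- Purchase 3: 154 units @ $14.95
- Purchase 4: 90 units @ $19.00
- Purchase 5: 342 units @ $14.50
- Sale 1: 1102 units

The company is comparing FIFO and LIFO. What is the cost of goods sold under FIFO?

FIFO COGS: 222 @ $11.25 + 332 @ $13.10 + 346 @ $14.75 + 154 @ $14.95 + 48 @ $19.00 = $15,164.50
LIFO COGS: 342 @ $14.50 + 90 @ $19.00 + 154 @ $14.95 + 346 @ $14.75 + 170 @ $13.10 = $16,301.80

COGS = $15,164.50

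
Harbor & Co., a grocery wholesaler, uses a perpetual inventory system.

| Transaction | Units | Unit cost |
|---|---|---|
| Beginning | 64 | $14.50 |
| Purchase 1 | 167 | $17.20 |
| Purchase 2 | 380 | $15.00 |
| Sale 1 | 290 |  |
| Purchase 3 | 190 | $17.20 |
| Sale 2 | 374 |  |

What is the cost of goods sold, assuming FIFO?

Sale 1 (290) [FIFO — oldest first]: 64 @ $14.50 + 167 @ $17.20 + 59 @ $15.00 = $4,685.40
Sale 2 (374) [FIFO — oldest first]: 321 @ $15.00 + 53 @ $17.20 = $5,726.60
Total COGS = $4,685.40 + $5,726.60 = $10,412.00
Ending inventory: 137 @ $17.20 = $2,356.40

COGS = $10,412.00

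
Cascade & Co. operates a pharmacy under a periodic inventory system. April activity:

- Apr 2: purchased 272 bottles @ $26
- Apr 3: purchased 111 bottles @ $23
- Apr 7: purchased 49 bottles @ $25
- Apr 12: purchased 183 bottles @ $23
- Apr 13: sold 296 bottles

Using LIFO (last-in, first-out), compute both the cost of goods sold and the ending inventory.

Apr 13, 296 sold [LIFO — newest first]: 183 @ $23 + 49 @ $25 + 64 @ $23 = $6,906
Ending inventory: 272 @ $26 + 47 @ $23 = $8,153
Check: goods available $15,059 = COGS $6,906 + ending $8,153

COGS = $6,906; ending inventory = $8,153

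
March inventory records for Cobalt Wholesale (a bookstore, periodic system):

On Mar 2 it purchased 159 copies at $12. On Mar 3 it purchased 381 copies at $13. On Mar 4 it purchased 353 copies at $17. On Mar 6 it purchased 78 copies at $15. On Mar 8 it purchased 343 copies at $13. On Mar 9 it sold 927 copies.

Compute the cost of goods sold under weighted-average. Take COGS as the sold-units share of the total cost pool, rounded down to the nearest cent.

Mar 9, sell 927: 927/1314 × $18,491.00 → $13,045.02
Ending inventory (cost pool remaining) = $5,445.98

COGS = $13,045.02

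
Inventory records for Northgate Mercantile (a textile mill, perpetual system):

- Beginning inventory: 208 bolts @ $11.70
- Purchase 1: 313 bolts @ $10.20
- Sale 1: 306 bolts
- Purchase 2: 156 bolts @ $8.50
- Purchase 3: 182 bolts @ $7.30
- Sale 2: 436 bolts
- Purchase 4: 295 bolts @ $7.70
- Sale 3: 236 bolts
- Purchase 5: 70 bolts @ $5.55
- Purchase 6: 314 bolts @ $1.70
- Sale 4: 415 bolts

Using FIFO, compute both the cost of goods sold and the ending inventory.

COGS = $11,228.10; ending inventory = $246.50

Sale 1 (306) [FIFO — oldest first]: 208 @ $11.70 + 98 @ $10.20 = $3,433.20
Sale 2 (436) [FIFO — oldest first]: 215 @ $10.20 + 156 @ $8.50 + 65 @ $7.30 = $3,993.50
Sale 3 (236) [FIFO — oldest first]: 117 @ $7.30 + 119 @ $7.70 = $1,770.40
Sale 4 (415) [FIFO — oldest first]: 176 @ $7.70 + 70 @ $5.55 + 169 @ $1.70 = $2,031.00
Total COGS = $3,433.20 + $3,993.50 + $1,770.40 + $2,031.00 = $11,228.10
Ending inventory: 145 @ $1.70 = $246.50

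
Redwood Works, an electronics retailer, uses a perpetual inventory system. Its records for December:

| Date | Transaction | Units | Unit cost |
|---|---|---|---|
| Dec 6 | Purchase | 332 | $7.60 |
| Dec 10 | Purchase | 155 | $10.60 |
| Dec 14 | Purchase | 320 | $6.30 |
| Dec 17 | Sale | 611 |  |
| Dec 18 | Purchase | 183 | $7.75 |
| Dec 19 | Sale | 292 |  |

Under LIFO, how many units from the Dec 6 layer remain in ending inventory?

Dec 17, 611 sold [LIFO — newest first]: 320 @ $6.30 + 155 @ $10.60 + 136 @ $7.60 = $4,692.60
Dec 19, 292 sold [LIFO — newest first]: 183 @ $7.75 + 109 @ $7.60 = $2,246.65
Total COGS = $4,692.60 + $2,246.65 = $6,939.25
Ending inventory: 87 @ $7.60 = $661.20
Check: goods available $7,600.45 = COGS $6,939.25 + ending $661.20

87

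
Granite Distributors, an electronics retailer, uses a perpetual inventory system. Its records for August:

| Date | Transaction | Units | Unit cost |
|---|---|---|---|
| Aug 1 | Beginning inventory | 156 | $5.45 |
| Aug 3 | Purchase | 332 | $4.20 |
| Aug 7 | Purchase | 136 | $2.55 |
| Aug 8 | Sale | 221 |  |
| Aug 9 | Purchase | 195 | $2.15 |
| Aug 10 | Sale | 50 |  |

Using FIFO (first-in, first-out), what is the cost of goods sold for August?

COGS = $1,333.20

Aug 8, 221 sold [FIFO — oldest first]: 156 @ $5.45 + 65 @ $4.20 = $1,123.20
Aug 10, 50 sold [FIFO — oldest first]: 50 @ $4.20 = $210.00
Total COGS = $1,123.20 + $210.00 = $1,333.20
Ending inventory: 217 @ $4.20 + 136 @ $2.55 + 195 @ $2.15 = $1,677.45
Check: goods available $3,010.65 = COGS $1,333.20 + ending $1,677.45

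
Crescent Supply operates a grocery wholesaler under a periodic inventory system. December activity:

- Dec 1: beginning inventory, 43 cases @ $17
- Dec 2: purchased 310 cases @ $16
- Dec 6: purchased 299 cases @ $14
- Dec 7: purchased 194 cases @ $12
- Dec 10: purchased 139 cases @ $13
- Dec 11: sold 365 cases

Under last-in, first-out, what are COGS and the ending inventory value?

Dec 11, 365 sold [LIFO — newest first]: 139 @ $13 + 194 @ $12 + 32 @ $14 = $4,583
Ending inventory: 43 @ $17 + 310 @ $16 + 267 @ $14 = $9,429

COGS = $4,583; ending inventory = $9,429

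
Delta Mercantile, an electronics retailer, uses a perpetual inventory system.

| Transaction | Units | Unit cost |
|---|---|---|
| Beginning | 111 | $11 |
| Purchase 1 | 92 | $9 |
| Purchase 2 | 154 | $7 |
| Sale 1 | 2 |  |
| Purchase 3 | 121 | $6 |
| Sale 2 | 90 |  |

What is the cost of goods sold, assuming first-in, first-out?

Sale 1 (2) [FIFO — oldest first]: 2 @ $11 = $22
Sale 2 (90) [FIFO — oldest first]: 90 @ $11 = $990
Total COGS = $22 + $990 = $1,012
Ending inventory: 19 @ $11 + 92 @ $9 + 154 @ $7 + 121 @ $6 = $2,841
Check: goods available $3,853 = COGS $1,012 + ending $2,841

COGS = $1,012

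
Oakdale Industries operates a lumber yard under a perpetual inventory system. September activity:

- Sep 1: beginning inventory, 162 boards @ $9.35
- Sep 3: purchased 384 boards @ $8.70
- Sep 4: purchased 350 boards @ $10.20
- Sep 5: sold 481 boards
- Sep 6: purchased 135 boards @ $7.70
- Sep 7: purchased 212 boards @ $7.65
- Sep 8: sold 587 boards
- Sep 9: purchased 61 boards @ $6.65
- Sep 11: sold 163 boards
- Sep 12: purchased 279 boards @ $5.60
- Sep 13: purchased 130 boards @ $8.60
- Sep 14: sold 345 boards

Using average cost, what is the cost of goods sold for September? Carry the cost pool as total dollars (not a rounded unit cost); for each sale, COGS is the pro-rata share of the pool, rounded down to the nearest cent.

COGS = $13,242.79

After Sep 1: 162 on hand, pool $1,514.70 (≈ $9.3500 each)
After Sep 3: 546 on hand, pool $4,855.50 (≈ $8.8929 each)
After Sep 4: 896 on hand, pool $8,425.50 (≈ $9.4035 each)
Sep 5, sell 481: 481/896 × $8,425.50 → $4,523.06
After Sep 6: 550 on hand, pool $4,941.94 (≈ $8.9853 each)
After Sep 7: 762 on hand, pool $6,563.74 (≈ $8.6138 each)
Sep 8, sell 587: 587/762 × $6,563.74 → $5,056.31
After Sep 9: 236 on hand, pool $1,913.08 (≈ $8.1063 each)
Sep 11, sell 163: 163/236 × $1,913.08 → $1,321.32
After Sep 12: 352 on hand, pool $2,154.16 (≈ $6.1198 each)
After Sep 13: 482 on hand, pool $3,272.16 (≈ $6.7887 each)
Sep 14, sell 345: 345/482 × $3,272.16 → $2,342.10
Total COGS = $4,523.06 + $5,056.31 + $1,321.32 + $2,342.10 = $13,242.79
Ending inventory (cost pool remaining) = $930.06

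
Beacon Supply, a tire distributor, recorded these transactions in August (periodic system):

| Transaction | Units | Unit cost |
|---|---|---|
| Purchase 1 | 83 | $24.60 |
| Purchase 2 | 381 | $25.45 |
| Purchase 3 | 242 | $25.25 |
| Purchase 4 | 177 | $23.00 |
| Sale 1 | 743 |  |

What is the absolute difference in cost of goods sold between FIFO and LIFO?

$272.45

FIFO COGS: 83 @ $24.60 + 381 @ $25.45 + 242 @ $25.25 + 37 @ $23.00 = $18,699.75
LIFO COGS: 177 @ $23.00 + 242 @ $25.25 + 324 @ $25.45 = $18,427.30
Difference = |$18,699.75 − $18,427.30| = $272.45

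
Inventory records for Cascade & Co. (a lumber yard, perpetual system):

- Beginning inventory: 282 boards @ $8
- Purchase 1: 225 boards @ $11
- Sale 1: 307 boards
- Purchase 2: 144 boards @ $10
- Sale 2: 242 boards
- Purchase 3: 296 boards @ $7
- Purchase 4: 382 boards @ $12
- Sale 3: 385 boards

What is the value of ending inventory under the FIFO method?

Sale 1 (307) [FIFO — oldest first]: 282 @ $8 + 25 @ $11 = $2,531
Sale 2 (242) [FIFO — oldest first]: 200 @ $11 + 42 @ $10 = $2,620
Sale 3 (385) [FIFO — oldest first]: 102 @ $10 + 283 @ $7 = $3,001
Total COGS = $2,531 + $2,620 + $3,001 = $8,152
Ending inventory: 13 @ $7 + 382 @ $12 = $4,675

Ending inventory = $4,675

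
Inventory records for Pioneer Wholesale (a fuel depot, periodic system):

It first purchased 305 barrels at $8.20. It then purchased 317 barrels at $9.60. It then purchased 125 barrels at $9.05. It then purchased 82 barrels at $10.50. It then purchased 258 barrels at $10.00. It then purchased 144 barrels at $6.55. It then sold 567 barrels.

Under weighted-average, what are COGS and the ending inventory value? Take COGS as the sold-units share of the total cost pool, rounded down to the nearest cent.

Sale 1, sell 567: 567/1231 × $11,059.65 → $5,094.08
Ending inventory (cost pool remaining) = $5,965.57
Check: goods available $11,059.65 = COGS $5,094.08 + ending $5,965.57

COGS = $5,094.08; ending inventory = $5,965.57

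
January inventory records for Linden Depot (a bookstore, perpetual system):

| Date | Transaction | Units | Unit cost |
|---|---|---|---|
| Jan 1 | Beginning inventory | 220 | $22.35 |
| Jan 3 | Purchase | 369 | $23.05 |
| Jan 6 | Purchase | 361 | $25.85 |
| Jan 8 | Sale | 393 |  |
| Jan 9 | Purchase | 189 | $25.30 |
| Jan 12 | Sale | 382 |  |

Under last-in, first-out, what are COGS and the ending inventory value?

COGS = $19,299.80; ending inventory = $8,236.20

Jan 8, 393 sold [LIFO — newest first]: 361 @ $25.85 + 32 @ $23.05 = $10,069.45
Jan 12, 382 sold [LIFO — newest first]: 189 @ $25.30 + 193 @ $23.05 = $9,230.35
Total COGS = $10,069.45 + $9,230.35 = $19,299.80
Ending inventory: 220 @ $22.35 + 144 @ $23.05 = $8,236.20
Check: goods available $27,536.00 = COGS $19,299.80 + ending $8,236.20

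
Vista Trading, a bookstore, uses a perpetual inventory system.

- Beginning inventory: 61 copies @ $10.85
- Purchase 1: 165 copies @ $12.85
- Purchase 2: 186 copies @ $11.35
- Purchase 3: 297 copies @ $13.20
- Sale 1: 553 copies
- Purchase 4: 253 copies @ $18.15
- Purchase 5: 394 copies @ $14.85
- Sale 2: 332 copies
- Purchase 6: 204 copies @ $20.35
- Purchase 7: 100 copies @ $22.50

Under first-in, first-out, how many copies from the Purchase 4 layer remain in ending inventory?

Sale 1 (553) [FIFO — oldest first]: 61 @ $10.85 + 165 @ $12.85 + 186 @ $11.35 + 141 @ $13.20 = $6,754.40
Sale 2 (332) [FIFO — oldest first]: 156 @ $13.20 + 176 @ $18.15 = $5,253.60
Total COGS = $6,754.40 + $5,253.60 = $12,008.00
Ending inventory: 77 @ $18.15 + 394 @ $14.85 + 204 @ $20.35 + 100 @ $22.50 = $13,649.85
Check: goods available $25,657.85 = COGS $12,008.00 + ending $13,649.85

77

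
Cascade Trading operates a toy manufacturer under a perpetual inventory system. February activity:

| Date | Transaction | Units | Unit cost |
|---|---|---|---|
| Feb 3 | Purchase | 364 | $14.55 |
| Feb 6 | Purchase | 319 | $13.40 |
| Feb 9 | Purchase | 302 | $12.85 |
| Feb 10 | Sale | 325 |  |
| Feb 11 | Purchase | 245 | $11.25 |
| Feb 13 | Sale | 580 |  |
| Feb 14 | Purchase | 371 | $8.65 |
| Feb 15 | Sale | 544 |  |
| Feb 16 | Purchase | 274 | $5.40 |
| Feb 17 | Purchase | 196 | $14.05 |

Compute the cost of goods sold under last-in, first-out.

Feb 10, 325 sold [LIFO — newest first]: 302 @ $12.85 + 23 @ $13.40 = $4,188.90
Feb 13, 580 sold [LIFO — newest first]: 245 @ $11.25 + 296 @ $13.40 + 39 @ $14.55 = $7,290.10
Feb 15, 544 sold [LIFO — newest first]: 371 @ $8.65 + 173 @ $14.55 = $5,726.30
Total COGS = $4,188.90 + $7,290.10 + $5,726.30 = $17,205.30
Ending inventory: 152 @ $14.55 + 274 @ $5.40 + 196 @ $14.05 = $6,445.00
Check: goods available $23,650.30 = COGS $17,205.30 + ending $6,445.00

COGS = $17,205.30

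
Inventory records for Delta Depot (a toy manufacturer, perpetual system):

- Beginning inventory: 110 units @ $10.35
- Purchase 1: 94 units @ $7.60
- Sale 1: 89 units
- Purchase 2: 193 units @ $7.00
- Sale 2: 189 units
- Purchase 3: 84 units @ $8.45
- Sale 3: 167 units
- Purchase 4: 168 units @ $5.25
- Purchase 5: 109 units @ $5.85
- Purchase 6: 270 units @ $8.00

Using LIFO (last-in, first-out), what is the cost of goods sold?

Sale 1 (89) [LIFO — newest first]: 89 @ $7.60 = $676.40
Sale 2 (189) [LIFO — newest first]: 189 @ $7.00 = $1,323.00
Sale 3 (167) [LIFO — newest first]: 84 @ $8.45 + 4 @ $7.00 + 5 @ $7.60 + 74 @ $10.35 = $1,541.70
Total COGS = $676.40 + $1,323.00 + $1,541.70 = $3,541.10
Ending inventory: 36 @ $10.35 + 168 @ $5.25 + 109 @ $5.85 + 270 @ $8.00 = $4,052.25

COGS = $3,541.10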